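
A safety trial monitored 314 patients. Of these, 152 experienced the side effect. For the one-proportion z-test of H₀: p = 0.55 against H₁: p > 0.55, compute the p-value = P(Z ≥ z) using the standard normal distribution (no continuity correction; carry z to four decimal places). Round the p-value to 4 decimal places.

p-value = 0.9906

Sample proportion p̂ = 152/314 = 0.48408.
Null standard error: √(0.55·0.45/314) = √0.000788217 = 0.028075.
z = (p̂ − p₀)/SE = (152/314 − 0.55)/0.028075 ≈ -2.3481.
p-value = P(Z ≥ z) with z = -2.3481 → 0.9906.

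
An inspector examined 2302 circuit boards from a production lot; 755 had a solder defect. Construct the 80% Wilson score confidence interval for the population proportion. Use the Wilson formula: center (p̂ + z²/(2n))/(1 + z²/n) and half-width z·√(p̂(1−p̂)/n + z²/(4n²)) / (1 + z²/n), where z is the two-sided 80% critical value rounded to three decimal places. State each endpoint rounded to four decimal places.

Here p̂ = 755/2302 = 0.32798 and z = 1.282 (z² = 1.643524).
1 + z²/n = 1.000714.
Adjusted center: (0.32798 + z²/(2n))/1.000714 = 0.32810.
Radicand: p̂(1−p̂)/n + z²/(4n²) = 0.000095746 + 0.000000078 = 0.000095824.
Half-width = 1.282·√0.000095824/1.000714 = 0.01254.
So the interval runs from 0.3156 to 0.3406.

(0.3156, 0.3406)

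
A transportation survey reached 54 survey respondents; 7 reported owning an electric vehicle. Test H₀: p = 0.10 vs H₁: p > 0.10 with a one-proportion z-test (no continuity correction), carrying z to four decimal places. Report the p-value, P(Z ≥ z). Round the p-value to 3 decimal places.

p̂ = 7/54 = 0.12963.
Null standard error: √(0.10·0.90/54) = √0.001666667 = 0.040825.
z = (p̂ − p₀)/SE = (7/54 − 0.10)/0.040825 ≈ 0.7258.
p-value = P(Z ≥ z) with z = 0.7258 → 0.234.

p-value = 0.234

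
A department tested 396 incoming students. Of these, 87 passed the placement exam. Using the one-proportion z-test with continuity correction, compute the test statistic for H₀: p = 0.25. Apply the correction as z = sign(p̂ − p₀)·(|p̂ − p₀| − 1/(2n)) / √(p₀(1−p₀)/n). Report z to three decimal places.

Sample proportion p̂ = 87/396 = 0.21970. p̂ − p₀ = -0.030303.
Continuity correction 1/(2n) = 1/792 = 0.001263.
Corrected numerator: |-0.030303| − 0.001263 = 0.029040.
Null standard error: √(0.25·0.75/396) = √0.000473485 = 0.021760.
z = (−)0.029040/0.021760 = -1.335.

z = -1.335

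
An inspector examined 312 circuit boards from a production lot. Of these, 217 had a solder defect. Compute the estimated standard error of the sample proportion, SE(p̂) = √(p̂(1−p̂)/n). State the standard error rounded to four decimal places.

p̂ = 217/312 = 0.69551.
p̂(1−p̂) = 0.211776.
SE = √(0.211776/312) = 0.0261.

SE = 0.0261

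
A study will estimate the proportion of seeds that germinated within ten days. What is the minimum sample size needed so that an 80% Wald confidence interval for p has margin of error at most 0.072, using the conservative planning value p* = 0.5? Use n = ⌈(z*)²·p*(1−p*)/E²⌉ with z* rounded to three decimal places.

n = 80

z* = 1.282 at the 80% level.
p*(1−p*) = 0.2500.
Required n before rounding: 1.643524 × 0.2500 / 0.072² = 79.259.
⌈79.259⌉ = 80.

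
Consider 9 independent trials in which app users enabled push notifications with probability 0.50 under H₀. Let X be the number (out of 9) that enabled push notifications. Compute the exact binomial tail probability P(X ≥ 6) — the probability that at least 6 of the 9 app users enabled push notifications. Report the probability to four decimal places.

X ~ Binomial(n=9, p=0.50).
P(X ≥ 6) = C(9,6)·0.50^6·0.50^3 + C(9,7)·0.50^7·0.50^2 + C(9,8)·0.50^8·0.50^1 + C(9,9)·0.50^9·0.50^0.
= 0.164062 + 0.070312 + 0.017578 + 0.001953 = 0.2539.

P = 0.2539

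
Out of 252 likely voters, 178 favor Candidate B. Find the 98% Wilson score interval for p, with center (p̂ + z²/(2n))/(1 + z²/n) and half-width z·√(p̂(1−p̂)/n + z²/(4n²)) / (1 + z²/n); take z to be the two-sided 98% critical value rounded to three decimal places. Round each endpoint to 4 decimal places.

p̂ = 178/252 = 0.70635; z = 2.326, so z² = 5.410276.
Denominator 1 + z²/n = 1 + 5.410276/252 = 1.021469.
Adjusted center: (0.70635 + z²/(2n))/1.021469 = 0.70201.
Radicand: p̂(1−p̂)/n + z²/(4n²) = 0.000823095 + 0.000021299 = 0.000844394.
Half-width = z·√(radicand)/denom = 2.326·0.029058/1.021469 = 0.06617.
CI: 0.70201 ± 0.06617 = (0.6358, 0.7682).

(0.6358, 0.7682)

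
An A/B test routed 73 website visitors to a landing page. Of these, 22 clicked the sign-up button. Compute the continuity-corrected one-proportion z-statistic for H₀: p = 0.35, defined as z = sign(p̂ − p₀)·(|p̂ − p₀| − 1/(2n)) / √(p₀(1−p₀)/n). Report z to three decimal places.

z = -0.748

p̂ = 22/73 = 0.30137. p̂ − p₀ = -0.048630.
1/(2n) = 0.006849.
Corrected numerator: |-0.048630| − 0.006849 = 0.041781.
Under H₀, SE = √(p₀(1−p₀)/n) = √(0.35·0.65/73) = √0.003116438 = 0.055825.
z = (−)0.041781/0.055825 = -0.748.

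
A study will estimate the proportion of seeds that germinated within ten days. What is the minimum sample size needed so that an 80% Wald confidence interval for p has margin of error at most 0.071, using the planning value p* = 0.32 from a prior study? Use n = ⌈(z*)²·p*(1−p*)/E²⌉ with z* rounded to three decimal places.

n = 71

z* = 1.282 at the 80% level.
p*(1−p*) = 0.2176.
(z*)²·p*(1−p*)/E² = 1.643524·0.2176/0.005041 = 70.944.
Rounding up, n = 71.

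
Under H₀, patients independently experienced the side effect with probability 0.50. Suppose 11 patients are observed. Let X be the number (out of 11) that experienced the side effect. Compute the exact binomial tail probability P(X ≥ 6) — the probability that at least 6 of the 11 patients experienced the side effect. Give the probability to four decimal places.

P = 0.5000

X is binomial with n = 11 and p = 0.50.
P(X ≥ 6) = Σ_{j=6}^{11} C(11,j)·0.50^j·0.50^{11−j}.
= 0.225586 + 0.161133 + 0.080566 + 0.026855 + 0.005371 + 0.000488 = 0.5000.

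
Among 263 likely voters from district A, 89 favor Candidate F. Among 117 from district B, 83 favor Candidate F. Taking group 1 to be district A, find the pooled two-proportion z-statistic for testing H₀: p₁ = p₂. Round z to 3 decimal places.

Sample proportions: p̂₁ = 89/263 = 0.33840 and p̂₂ = 83/117 = 0.70940.
Pooling: p̂ = 172/380 = 0.45263.
SE = √[p̂(1−p̂)(1/n₁+1/n₂)] = √[0.45263·0.54737·(1/263+1/117)] ≈ 0.055314.
z = (p̂₁ − p̂₂)/SE = (0.33840 − 0.70940)/0.055314 = -0.37100/0.055314 = -6.707.

z = -6.707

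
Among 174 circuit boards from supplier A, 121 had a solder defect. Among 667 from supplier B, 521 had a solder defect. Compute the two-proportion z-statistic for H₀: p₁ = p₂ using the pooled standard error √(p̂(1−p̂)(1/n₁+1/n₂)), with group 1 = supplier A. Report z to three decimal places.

z = -2.369

Sample proportions: p̂₁ = 121/174 = 0.69540 and p̂₂ = 521/667 = 0.78111.
Pooled p̂ = (121+521)/(174+667) = 642/841 = 0.76338.
SE = √[p̂(1−p̂)(1/n₁+1/n₂)] = √[0.76338·0.23662·(1/174+1/667)] ≈ 0.036179.
z = (p̂₁ − p̂₂)/SE = (0.69540 − 0.78111)/0.036179 = -0.08571/0.036179 = -2.369.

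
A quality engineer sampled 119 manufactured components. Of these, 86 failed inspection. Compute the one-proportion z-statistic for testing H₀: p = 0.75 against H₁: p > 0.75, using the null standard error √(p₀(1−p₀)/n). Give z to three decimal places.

z = -0.688

The sample proportion is 86/119 = 0.72269.
Under H₀, SE = √(p₀(1−p₀)/n) = √(0.75·0.25/119) = √0.001575630 = 0.039694.
z = (0.72269 − 0.75)/0.039694 = -0.02731/0.039694 = -0.688.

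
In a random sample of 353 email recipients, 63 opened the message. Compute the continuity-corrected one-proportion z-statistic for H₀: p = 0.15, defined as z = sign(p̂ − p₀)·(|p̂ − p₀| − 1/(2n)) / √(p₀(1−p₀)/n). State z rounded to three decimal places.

z = 1.424

Sample proportion p̂ = 63/353 = 0.17847. p̂ − p₀ = 0.028470.
Continuity correction 1/(2n) = 1/706 = 0.001416.
Corrected numerator: |0.028470| − 0.001416 = 0.027054.
Under H₀, SE = √(p₀(1−p₀)/n) = √(0.15·0.85/353) = √0.000361190 = 0.019005.
z = +0.027054/0.019005 = 1.424.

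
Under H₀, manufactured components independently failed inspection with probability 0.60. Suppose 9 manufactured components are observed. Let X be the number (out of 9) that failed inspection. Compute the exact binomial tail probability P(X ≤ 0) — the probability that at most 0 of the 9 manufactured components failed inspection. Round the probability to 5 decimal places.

X ~ Binomial(n=9, p=0.60).
P(X ≤ 0) = C(9,0)·0.60^0·0.40^9.
= 0.000262 = 0.00026.

P = 0.00026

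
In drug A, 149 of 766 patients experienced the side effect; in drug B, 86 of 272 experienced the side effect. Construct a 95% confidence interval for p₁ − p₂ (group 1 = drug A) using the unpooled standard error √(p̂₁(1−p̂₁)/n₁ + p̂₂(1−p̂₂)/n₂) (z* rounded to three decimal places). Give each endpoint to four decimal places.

p̂₁ = 0.19452, p̂₂ = 0.31618, so the observed difference is -0.12166.
Unpooled SE = √(p̂₁(1−p̂₁)/n₁ + p̂₂(1−p̂₂)/n₂) = √(0.000204543 + 0.000794886) = 0.031614.
The 95% critical value is z* = 1.960. Margin of error = 0.06196.
So the interval runs from -0.1836 to -0.0597.

(-0.1836, -0.0597)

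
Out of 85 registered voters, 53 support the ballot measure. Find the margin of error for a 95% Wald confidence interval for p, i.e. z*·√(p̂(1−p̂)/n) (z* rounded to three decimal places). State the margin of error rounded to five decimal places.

ME = 0.10300

With x = 53 successes in n = 85, p̂ = 0.62353.
SE(p̂) = √(0.62353·0.37647/85) = 0.052551.
For 95% confidence, z* = 1.960.
Margin of error = z*·SE = 1.960 × 0.052551 = 0.10300.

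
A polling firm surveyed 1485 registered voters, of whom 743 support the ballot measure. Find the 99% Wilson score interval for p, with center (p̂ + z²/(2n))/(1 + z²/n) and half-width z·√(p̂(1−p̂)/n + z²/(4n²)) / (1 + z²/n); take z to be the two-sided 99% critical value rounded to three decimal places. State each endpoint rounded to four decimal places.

p̂ = 743/1485 = 0.50034; z = 2.576, so z² = 6.635776.
1 + z²/n = 1.004469.
Center = (0.50034 + 0.002234)/1.004469 = 0.50034.
Radicand: p̂(1−p̂)/n + z²/(4n²) = 0.000168350 + 0.000000752 = 0.000169102.
Half-width = 2.576·√0.000169102/1.004469 = 0.03335.
So the interval runs from 0.4670 to 0.5337.

(0.4670, 0.5337)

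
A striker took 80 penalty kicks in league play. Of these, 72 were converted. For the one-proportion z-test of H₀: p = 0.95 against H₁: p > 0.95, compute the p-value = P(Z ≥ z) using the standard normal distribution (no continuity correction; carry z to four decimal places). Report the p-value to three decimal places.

p-value = 0.980

p̂ = 72/80 = 0.90000.
Null standard error: √(0.95·0.05/80) = √0.000593750 = 0.024367.
Test statistic (full precision, shown to 4 dp): z = (72/80 − 0.95)/SE₀ ≈ -2.0520.
From the standard normal, P(Z ≥ z) = 0.980.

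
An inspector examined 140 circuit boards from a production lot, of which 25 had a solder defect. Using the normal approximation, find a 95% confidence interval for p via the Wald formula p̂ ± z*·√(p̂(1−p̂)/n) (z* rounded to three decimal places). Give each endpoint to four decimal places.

(0.1151, 0.2420)

The sample proportion is 25/140 = 0.17857.
SE(p̂) = √(0.17857·0.82143/140) = 0.032369.
z* = 1.960 at the 95% level.
Margin = 1.960·0.032369 = 0.06344.
So the interval runs from 0.1151 to 0.2420.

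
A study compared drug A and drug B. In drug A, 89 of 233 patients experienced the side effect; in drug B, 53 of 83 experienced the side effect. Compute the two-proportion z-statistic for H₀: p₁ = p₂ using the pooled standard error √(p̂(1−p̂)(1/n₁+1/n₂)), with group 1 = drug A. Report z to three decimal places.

z = -4.035

p̂₁ = 89/233 = 0.38197, p̂₂ = 53/83 = 0.63855.
Pooling: p̂ = 142/316 = 0.44937.
SE = √[p̂(1−p̂)(1/n₁+1/n₂)] = √[0.44937·0.55063·(1/233+1/83)] ≈ 0.063586.
z = (p̂₁ − p̂₂)/SE = (0.38197 − 0.63855)/0.063586 = -0.25658/0.063586 = -4.035.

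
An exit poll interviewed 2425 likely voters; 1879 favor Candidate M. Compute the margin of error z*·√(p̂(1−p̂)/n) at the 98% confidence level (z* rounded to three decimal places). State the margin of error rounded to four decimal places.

With x = 1879 successes in n = 2425, p̂ = 0.77485.
SE = √(p̂(1−p̂)/n) = √(0.174460/2425) = 0.008482.
For 98% confidence, z* = 2.326.
Margin of error = z*·SE = 2.326 × 0.008482 = 0.0197.

ME = 0.0197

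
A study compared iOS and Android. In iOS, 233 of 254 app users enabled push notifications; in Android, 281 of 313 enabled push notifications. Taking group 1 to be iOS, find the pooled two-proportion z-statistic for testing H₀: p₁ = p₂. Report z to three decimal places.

Sample proportions: p̂₁ = 233/254 = 0.91732 and p̂₂ = 281/313 = 0.89776.
Pooled p̂ = (233+281)/(254+313) = 514/567 = 0.90653.
SE = √[p̂(1−p̂)(1/n₁+1/n₂)] = √[0.90653·0.09347·(1/254+1/313)] ≈ 0.024583.
z = (p̂₁ − p̂₂)/SE = (0.91732 − 0.89776)/0.024583 = 0.01956/0.024583 = 0.796.

z = 0.796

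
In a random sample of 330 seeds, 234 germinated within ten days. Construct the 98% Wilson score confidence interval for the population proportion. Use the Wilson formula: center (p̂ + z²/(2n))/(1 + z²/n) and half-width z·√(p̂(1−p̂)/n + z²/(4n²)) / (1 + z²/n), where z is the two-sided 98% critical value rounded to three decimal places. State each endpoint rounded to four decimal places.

(0.6479, 0.7635)

p̂ = 234/330 = 0.70909; z = 2.326, so z² = 5.410276.
1 + z²/n = 1.016395.
Center = (0.70909 + 0.008197)/1.016395 = 0.70572.
Radicand: p̂(1−p̂)/n + z²/(4n²) = 0.000625094 + 0.000012420 = 0.000637514.
Half-width = 2.326·√0.000637514/1.016395 = 0.05778.
CI: 0.70572 ± 0.05778 = (0.6479, 0.7635).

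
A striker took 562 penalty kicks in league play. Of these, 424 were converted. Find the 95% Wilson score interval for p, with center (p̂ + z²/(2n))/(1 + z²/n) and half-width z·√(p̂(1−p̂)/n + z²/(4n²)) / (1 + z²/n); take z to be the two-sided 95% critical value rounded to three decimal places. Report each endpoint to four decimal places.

Here p̂ = 424/562 = 0.75445 and z = 1.960 (z² = 3.841600).
Denominator 1 + z²/n = 1 + 3.841600/562 = 1.006836.
Center = (0.75445 + 0.003418)/1.006836 = 0.75272.
Radicand: p̂(1−p̂)/n + z²/(4n²) = 0.000329637 + 0.000003041 = 0.000332678.
Half-width = z·√(radicand)/denom = 1.960·0.018239/1.006836 = 0.03551.
Interval: 0.75272 ± 0.03551 → (0.7172, 0.7882).

(0.7172, 0.7882)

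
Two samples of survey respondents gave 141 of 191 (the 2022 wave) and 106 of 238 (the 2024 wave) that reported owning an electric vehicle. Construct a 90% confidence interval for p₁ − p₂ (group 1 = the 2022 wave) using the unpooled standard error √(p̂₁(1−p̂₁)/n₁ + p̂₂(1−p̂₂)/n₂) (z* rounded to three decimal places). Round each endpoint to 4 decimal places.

(0.2184, 0.3673)

p̂₁ = 0.73822, p̂₂ = 0.44538, so the observed difference is 0.29284.
Unpooled SE = √(p̂₁(1−p̂₁)/n₁ + p̂₂(1−p̂₂)/n₂) = √(0.001011787 + 0.001037884) = 0.045273.
The 90% critical value is z* = 1.645. Margin of error = 0.07447.
So the interval runs from 0.2184 to 0.3673.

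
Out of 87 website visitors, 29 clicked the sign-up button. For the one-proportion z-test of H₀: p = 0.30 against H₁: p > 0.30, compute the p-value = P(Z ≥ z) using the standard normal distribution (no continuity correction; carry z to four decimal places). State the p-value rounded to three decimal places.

p-value = 0.249

Sample proportion p̂ = 29/87 = 0.33333.
Under H₀, SE = √(p₀(1−p₀)/n) = √(0.30·0.70/87) = √0.002413793 = 0.049130.
Test statistic (full precision, shown to 4 dp): z = (29/87 − 0.30)/SE₀ ≈ 0.6785.
From the standard normal, P(Z ≥ z) = 0.249.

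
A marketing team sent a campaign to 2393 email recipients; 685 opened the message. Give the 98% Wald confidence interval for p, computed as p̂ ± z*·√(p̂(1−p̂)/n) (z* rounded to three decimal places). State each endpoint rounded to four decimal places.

(0.2648, 0.3077)

With x = 685 successes in n = 2393, p̂ = 0.28625.
Standard error of p̂: √(0.204312/2393) = √0.000085379 = 0.009240.
For 98% confidence, z* = 2.326.
Margin of error: 2.326 × 0.009240 = 0.02149.
So the interval runs from 0.2648 to 0.3077.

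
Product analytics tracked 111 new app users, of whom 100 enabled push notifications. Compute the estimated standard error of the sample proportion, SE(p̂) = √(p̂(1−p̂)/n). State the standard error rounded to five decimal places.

Sample proportion p̂ = 100/111 = 0.90090.
p̂(1−p̂) = 0.089279.
SE = √(0.089279/111) = √0.000804315 = 0.02836.

SE = 0.02836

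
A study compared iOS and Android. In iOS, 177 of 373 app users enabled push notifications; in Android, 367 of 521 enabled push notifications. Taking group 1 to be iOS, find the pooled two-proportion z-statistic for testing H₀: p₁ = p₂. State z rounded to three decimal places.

z = -6.944

Sample proportions: p̂₁ = 177/373 = 0.47453 and p̂₂ = 367/521 = 0.70441.
Pooled p̂ = (177+367)/(373+521) = 544/894 = 0.60850.
SE = √[p̂(1−p̂)(1/n₁+1/n₂)] = √[0.60850·0.39150·(1/373+1/521)] ≈ 0.033105.
z = (p̂₁ − p̂₂)/SE = (0.47453 − 0.70441)/0.033105 = -0.22988/0.033105 = -6.944.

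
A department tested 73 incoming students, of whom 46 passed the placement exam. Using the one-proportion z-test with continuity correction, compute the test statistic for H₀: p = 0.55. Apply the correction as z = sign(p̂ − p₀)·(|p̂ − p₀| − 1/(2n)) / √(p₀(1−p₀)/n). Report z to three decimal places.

z = 1.259

With x = 46 successes in n = 73, p̂ = 0.63014. p̂ − p₀ = 0.080137.
1/(2n) = 0.006849.
Corrected numerator: |0.080137| − 0.006849 = 0.073288.
Null standard error: √(0.55·0.45/73) = √0.003390411 = 0.058227.
z = +0.073288/0.058227 = 1.259.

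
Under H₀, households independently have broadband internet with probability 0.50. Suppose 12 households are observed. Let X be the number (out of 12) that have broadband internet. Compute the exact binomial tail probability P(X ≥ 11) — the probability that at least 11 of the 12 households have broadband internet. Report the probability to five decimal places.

X is binomial with n = 12 and p = 0.50.
P(X ≥ 11) = C(12,11)·0.50^11·0.50^1 + C(12,12)·0.50^12·0.50^0.
= 0.002930 + 0.000244 = 0.00317.

P = 0.00317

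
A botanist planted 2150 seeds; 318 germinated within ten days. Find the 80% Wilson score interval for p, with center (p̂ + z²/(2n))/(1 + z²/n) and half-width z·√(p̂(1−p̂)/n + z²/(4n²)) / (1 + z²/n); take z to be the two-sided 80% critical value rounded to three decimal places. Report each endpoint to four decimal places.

p̂ = 318/2150 = 0.14791; z = 1.282, so z² = 1.643524.
Denominator 1 + z²/n = 1 + 1.643524/2150 = 1.000764.
Center = (0.14791 + 0.000382)/1.000764 = 0.14818.
Radicand: p̂(1−p̂)/n + z²/(4n²) = 0.000058619 + 0.000000089 = 0.000058708.
Half-width = 1.282·√0.000058708/1.000764 = 0.00982.
Interval: 0.14818 ± 0.00982 → (0.1384, 0.1580).

(0.1384, 0.1580)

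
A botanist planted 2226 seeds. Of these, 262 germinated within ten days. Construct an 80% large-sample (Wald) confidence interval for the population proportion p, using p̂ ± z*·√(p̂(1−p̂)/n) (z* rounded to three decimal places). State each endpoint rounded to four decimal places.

(0.1089, 0.1265)

With x = 262 successes in n = 2226, p̂ = 0.11770.
SE = √(p̂(1−p̂)/n) = √(0.103847/2226) = 0.006830.
z* = 1.282 at the 80% level.
Margin of error: 1.282 × 0.006830 = 0.00876.
Interval: 0.11770 ± 0.00876 → (0.1089, 0.1265).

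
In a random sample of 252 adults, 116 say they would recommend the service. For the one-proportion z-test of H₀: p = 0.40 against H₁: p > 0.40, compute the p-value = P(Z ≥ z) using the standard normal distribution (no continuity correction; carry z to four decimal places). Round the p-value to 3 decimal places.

Sample proportion p̂ = 116/252 = 0.46032.
Null standard error: √(0.40·0.60/252) = √0.000952381 = 0.030861.
z = (p̂ − p₀)/SE = (116/252 − 0.40)/0.030861 ≈ 1.9545.
From the standard normal, P(Z ≥ z) = 0.025.

p-value = 0.025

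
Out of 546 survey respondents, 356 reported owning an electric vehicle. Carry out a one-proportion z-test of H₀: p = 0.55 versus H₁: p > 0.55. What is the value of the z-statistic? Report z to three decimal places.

z = 4.791

p̂ = 356/546 = 0.65201.
SE₀ = √(0.55·0.45/546) = 0.021291.
Test statistic: z = 0.10201/0.021291 = 4.791.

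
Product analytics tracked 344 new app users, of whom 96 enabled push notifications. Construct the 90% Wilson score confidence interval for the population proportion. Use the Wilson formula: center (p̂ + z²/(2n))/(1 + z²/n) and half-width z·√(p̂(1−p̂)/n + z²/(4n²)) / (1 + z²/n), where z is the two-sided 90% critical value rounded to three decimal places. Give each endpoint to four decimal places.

p̂ = 96/344 = 0.27907; z = 1.645, so z² = 2.706025.
Denominator 1 + z²/n = 1 + 2.706025/344 = 1.007866.
Adjusted center: (0.27907 + z²/(2n))/1.007866 = 0.28079.
Radicand: p̂(1−p̂)/n + z²/(4n²) = 0.000584854 + 0.000005717 = 0.000590571.
Half-width = 1.645·√0.000590571/1.007866 = 0.03966.
So the interval runs from 0.2411 to 0.3205.

(0.2411, 0.3205)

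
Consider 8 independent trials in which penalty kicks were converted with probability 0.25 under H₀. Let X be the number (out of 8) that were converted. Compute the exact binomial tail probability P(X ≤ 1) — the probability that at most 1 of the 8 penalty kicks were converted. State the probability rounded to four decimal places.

P = 0.3671

X is binomial with n = 8 and p = 0.25.
P(X ≤ 1) = C(8,0)·0.25^0·0.75^8 + C(8,1)·0.25^1·0.75^7.
= 0.100113 + 0.266968 = 0.3671.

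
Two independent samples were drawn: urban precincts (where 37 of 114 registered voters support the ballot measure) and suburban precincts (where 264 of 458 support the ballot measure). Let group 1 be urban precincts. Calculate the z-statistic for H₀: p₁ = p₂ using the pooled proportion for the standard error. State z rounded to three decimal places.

p̂₁ = 37/114 = 0.32456, p̂₂ = 264/458 = 0.57642.
Pooling: p̂ = 301/572 = 0.52622.
Pooled SE = √[0.2493123·0.01095534] ≈ 0.052262.
z = -0.25186/0.052262 = -4.819.

z = -4.819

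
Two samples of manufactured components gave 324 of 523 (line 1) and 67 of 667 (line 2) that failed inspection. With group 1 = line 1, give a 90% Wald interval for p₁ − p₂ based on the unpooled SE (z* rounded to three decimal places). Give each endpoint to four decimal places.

(0.4792, 0.5589)

p̂₁ = 0.61950, p̂₂ = 0.10045, so the observed difference is 0.51905.
Unpooled SE = √(p̂₁(1−p̂₁)/n₁ + p̂₂(1−p̂₂)/n₂) = √(0.000450706 + 0.000135472) = 0.024211.
The 90% critical value is z* = 1.645. Margin of error = 0.03983.
CI: 0.51905 ± 0.03983 = (0.4792, 0.5589).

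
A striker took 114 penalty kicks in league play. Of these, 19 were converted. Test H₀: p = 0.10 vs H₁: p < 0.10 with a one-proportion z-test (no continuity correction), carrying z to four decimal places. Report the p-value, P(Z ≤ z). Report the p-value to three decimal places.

The sample proportion is 19/114 = 0.16667.
Under H₀, SE = √(p₀(1−p₀)/n) = √(0.10·0.90/114) = √0.000789474 = 0.028098.
z = (p̂ − p₀)/SE = (19/114 − 0.10)/0.028098 ≈ 2.3727.
From the standard normal, P(Z ≤ z) = 0.991.

p-value = 0.991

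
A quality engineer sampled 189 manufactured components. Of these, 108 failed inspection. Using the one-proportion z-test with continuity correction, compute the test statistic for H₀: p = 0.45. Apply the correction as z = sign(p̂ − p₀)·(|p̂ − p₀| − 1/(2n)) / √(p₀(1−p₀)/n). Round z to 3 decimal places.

z = 3.282

Sample proportion p̂ = 108/189 = 0.57143. p̂ − p₀ = 0.121429.
Continuity correction 1/(2n) = 1/378 = 0.002646.
Corrected numerator: |0.121429| − 0.002646 = 0.118783.
Under H₀, SE = √(p₀(1−p₀)/n) = √(0.45·0.55/189) = √0.001309524 = 0.036187.
z = +0.118783/0.036187 = 3.282.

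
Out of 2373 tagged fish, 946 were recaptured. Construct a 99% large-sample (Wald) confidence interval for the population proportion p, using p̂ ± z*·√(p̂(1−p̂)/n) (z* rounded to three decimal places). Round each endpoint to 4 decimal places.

(0.3728, 0.4245)

p̂ = 946/2373 = 0.39865.
SE = √(p̂(1−p̂)/n) = √(0.239728/2373) = 0.010051.
For 99% confidence, z* = 2.576.
Margin = 2.576·0.010051 = 0.02589.
CI: 0.39865 ± 0.02589 = (0.3728, 0.4245).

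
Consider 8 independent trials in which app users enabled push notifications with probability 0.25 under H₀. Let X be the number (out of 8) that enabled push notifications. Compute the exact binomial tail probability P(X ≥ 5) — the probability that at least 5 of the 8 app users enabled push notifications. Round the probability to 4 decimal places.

X ~ Binomial(n=8, p=0.25).
P(X ≥ 5) = C(8,5)·0.25^5·0.75^3 + C(8,6)·0.25^6·0.75^2 + C(8,7)·0.25^7·0.75^1 + C(8,8)·0.25^8·0.75^0.
= 0.023071 + 0.003845 + 0.000366 + 0.000015 = 0.0273.

P = 0.0273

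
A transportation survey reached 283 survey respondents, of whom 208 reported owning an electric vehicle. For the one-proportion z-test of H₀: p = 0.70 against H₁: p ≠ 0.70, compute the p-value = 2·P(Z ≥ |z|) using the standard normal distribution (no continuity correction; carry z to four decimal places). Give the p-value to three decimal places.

p-value = 0.199

With x = 208 successes in n = 283, p̂ = 0.73498.
Null standard error: √(0.70·0.30/283) = √0.000742049 = 0.027241.
Test statistic (full precision, shown to 4 dp): z = (208/283 − 0.70)/SE₀ ≈ 1.2842.
From the standard normal, 2·P(Z ≥ |z|) = 0.199.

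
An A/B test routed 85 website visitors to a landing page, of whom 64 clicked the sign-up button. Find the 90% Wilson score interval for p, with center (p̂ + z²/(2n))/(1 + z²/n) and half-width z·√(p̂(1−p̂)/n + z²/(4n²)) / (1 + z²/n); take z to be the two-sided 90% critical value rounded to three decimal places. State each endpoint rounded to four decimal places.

(0.6690, 0.8213)

p̂ = 64/85 = 0.75294; z = 1.645, so z² = 2.706025.
Denominator 1 + z²/n = 1 + 2.706025/85 = 1.031836.
Adjusted center: (0.75294 + z²/(2n))/1.031836 = 0.74514.
Radicand: p̂(1−p̂)/n + z²/(4n²) = 0.002188480 + 0.000093634 = 0.002282114.
Half-width = z·√(radicand)/denom = 1.645·0.047771/1.031836 = 0.07616.
CI: 0.74514 ± 0.07616 = (0.6690, 0.8213).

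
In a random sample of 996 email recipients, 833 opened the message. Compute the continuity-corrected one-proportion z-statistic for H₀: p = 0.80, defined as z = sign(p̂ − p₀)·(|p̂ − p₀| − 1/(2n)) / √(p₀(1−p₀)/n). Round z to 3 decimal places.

z = 2.828

p̂ = 833/996 = 0.83635. p̂ − p₀ = 0.036345.
Continuity correction 1/(2n) = 1/1992 = 0.000502.
Corrected numerator: |0.036345| − 0.000502 = 0.035843.
Under H₀, SE = √(p₀(1−p₀)/n) = √(0.80·0.20/996) = √0.000160643 = 0.012674.
z = +0.035843/0.012674 = 2.828.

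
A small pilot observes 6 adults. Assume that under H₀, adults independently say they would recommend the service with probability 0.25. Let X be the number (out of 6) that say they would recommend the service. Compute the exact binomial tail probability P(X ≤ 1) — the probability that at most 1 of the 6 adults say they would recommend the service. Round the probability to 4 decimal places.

P = 0.5339

X ~ Binomial(n=6, p=0.25).
P(X ≤ 1) = C(6,0)·0.25^0·0.75^6 + C(6,1)·0.25^1·0.75^5.
= 0.177979 + 0.355957 = 0.5339.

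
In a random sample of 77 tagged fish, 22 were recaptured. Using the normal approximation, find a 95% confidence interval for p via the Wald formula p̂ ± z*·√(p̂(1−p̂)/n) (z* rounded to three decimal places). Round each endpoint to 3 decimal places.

With x = 22 successes in n = 77, p̂ = 0.28571.
Standard error of p̂: √(0.204082/77) = √0.002650411 = 0.051482.
z* = 1.960 at the 95% level.
Margin = 1.960·0.051482 = 0.10090.
CI: 0.28571 ± 0.10090 = (0.185, 0.387).

(0.185, 0.387)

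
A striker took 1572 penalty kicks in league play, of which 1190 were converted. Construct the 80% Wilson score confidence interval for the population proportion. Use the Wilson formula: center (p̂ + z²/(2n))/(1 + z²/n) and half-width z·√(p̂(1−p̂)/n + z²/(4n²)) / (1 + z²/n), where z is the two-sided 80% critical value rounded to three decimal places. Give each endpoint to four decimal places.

(0.7429, 0.7706)

Here p̂ = 1190/1572 = 0.75700 and z = 1.282 (z² = 1.643524).
Denominator 1 + z²/n = 1 + 1.643524/1572 = 1.001045.
Adjusted center: (0.75700 + z²/(2n))/1.001045 = 0.75673.
Radicand: p̂(1−p̂)/n + z²/(4n²) = 0.000117018 + 0.000000166 = 0.000117184.
Half-width = 1.282·√0.000117184/1.001045 = 0.01386.
So the interval runs from 0.7429 to 0.7706.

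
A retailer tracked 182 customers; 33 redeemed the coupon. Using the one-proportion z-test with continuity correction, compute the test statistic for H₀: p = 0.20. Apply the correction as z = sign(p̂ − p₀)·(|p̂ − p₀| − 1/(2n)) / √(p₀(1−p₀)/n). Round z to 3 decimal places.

z = -0.537

The sample proportion is 33/182 = 0.18132. p̂ − p₀ = -0.018681.
1/(2n) = 0.002747.
Corrected numerator: |-0.018681| − 0.002747 = 0.015934.
Under H₀, SE = √(p₀(1−p₀)/n) = √(0.20·0.80/182) = √0.000879121 = 0.029650.
z = −0.015934/0.029650 = -0.537.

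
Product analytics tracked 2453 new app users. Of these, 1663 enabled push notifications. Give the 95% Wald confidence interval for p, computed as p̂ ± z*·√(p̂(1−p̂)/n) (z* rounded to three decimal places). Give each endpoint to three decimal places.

With x = 1663 successes in n = 2453, p̂ = 0.67795.
SE(p̂) = √(0.67795·0.32205/2453) = 0.009434.
The 95% critical value is z* = 1.960.
Margin = 1.960·0.009434 = 0.01849.
CI: 0.67795 ± 0.01849 = (0.659, 0.696).

(0.659, 0.696)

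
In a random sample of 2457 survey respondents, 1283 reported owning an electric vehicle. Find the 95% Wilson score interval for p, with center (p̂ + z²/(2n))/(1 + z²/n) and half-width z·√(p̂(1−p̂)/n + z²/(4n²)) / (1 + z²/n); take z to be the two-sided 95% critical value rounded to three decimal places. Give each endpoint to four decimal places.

Here p̂ = 1283/2457 = 0.52218 and z = 1.960 (z² = 3.841600).
Denominator 1 + z²/n = 1 + 3.841600/2457 = 1.001564.
Adjusted center: (0.52218 + z²/(2n))/1.001564 = 0.52215.
Radicand: p̂(1−p̂)/n + z²/(4n²) = 0.000101550 + 0.000000159 = 0.000101709.
Half-width = z·√(radicand)/denom = 1.960·0.010085/1.001564 = 0.01974.
CI: 0.52215 ± 0.01974 = (0.5024, 0.5419).

(0.5024, 0.5419)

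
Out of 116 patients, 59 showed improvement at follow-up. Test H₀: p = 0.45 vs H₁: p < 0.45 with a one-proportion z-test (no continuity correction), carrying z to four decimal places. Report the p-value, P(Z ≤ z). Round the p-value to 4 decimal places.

p-value = 0.8978

With x = 59 successes in n = 116, p̂ = 0.50862.
Null standard error: √(0.45·0.55/116) = √0.002133621 = 0.046191.
z = (p̂ − p₀)/SE = (59/116 − 0.45)/0.046191 ≈ 1.2691.
From the standard normal, P(Z ≤ z) = 0.8978.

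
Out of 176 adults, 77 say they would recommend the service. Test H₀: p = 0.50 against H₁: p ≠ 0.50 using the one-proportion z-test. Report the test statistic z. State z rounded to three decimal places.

Sample proportion p̂ = 77/176 = 0.43750.
Under H₀, SE = √(p₀(1−p₀)/n) = √(0.50·0.50/176) = √0.001420455 = 0.037689.
z = (p̂ − p₀)/SE = (0.43750 − 0.50)/0.037689 = -1.658.

z = -1.658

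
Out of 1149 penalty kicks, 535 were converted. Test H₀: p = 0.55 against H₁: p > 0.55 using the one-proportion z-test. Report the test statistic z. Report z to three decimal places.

The sample proportion is 535/1149 = 0.46562.
SE₀ = √(0.55·0.45/1149) = 0.014677.
z = (0.46562 − 0.55)/0.014677 = -0.08438/0.014677 = -5.749.

z = -5.749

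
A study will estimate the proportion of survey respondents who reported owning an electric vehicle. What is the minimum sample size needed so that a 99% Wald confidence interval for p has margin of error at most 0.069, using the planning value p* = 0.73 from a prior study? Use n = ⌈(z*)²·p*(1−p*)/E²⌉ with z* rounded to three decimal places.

n = 275

For 99% confidence, z* = 2.576.
p*(1−p*) = 0.1971.
(z*)²·p*(1−p*)/E² = 6.635776·0.1971/0.004761 = 274.714.
⌈274.714⌉ = 275.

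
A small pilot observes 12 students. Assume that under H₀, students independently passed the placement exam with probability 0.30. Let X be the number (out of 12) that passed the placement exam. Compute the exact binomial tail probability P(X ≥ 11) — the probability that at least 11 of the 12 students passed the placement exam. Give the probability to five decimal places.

X is binomial with n = 12 and p = 0.30.
P(X ≥ 11) = C(12,11)·0.30^11·0.70^1 + C(12,12)·0.30^12·0.70^0.
= 0.000015 + 0.000001 = 0.00002.

P = 0.00002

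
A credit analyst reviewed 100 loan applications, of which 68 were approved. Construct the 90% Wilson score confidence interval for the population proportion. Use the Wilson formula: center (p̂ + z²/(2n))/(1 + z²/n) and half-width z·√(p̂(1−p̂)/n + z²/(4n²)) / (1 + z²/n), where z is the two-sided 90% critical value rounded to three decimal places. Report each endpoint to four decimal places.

Here p̂ = 68/100 = 0.68000 and z = 1.645 (z² = 2.706025).
1 + z²/n = 1.027060.
Center = (0.68000 + 0.013530)/1.027060 = 0.67526.
Radicand: p̂(1−p̂)/n + z²/(4n²) = 0.002176000 + 0.000067651 = 0.002243651.
Half-width = z·√(radicand)/denom = 1.645·0.047367/1.027060 = 0.07587.
Interval: 0.67526 ± 0.07587 → (0.5994, 0.7511).

(0.5994, 0.7511)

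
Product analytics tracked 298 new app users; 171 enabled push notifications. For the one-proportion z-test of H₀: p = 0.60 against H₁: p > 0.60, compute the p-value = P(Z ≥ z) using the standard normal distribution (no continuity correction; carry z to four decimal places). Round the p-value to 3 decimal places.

p-value = 0.822

Sample proportion p̂ = 171/298 = 0.57383.
SE₀ = √(0.60·0.40/298) = 0.028379.
Test statistic (full precision, shown to 4 dp): z = (171/298 − 0.60)/SE₀ ≈ -0.9223.
p-value = P(Z ≥ z) with z = -0.9223 → 0.822.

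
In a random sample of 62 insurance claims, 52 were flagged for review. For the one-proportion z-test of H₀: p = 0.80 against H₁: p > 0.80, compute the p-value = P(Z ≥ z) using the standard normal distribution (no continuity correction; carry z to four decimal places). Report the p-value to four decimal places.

p-value = 0.2230

The sample proportion is 52/62 = 0.83871.
SE₀ = √(0.80·0.20/62) = 0.050800.
Test statistic (full precision, shown to 4 dp): z = (52/62 − 0.80)/SE₀ ≈ 0.7620.
From the standard normal, P(Z ≥ z) = 0.2230.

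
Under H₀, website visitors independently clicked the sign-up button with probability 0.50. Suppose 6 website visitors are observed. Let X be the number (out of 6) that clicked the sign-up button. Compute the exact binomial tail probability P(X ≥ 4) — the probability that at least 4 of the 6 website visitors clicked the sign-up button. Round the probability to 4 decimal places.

X is binomial with n = 6 and p = 0.50.
P(X ≥ 4) = C(6,4)·0.50^4·0.50^2 + C(6,5)·0.50^5·0.50^1 + C(6,6)·0.50^6·0.50^0.
= 0.234375 + 0.093750 + 0.015625 = 0.3438.

P = 0.3438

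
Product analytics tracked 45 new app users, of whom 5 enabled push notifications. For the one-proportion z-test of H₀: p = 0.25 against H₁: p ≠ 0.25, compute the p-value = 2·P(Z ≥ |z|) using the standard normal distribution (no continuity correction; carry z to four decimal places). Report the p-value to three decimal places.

The sample proportion is 5/45 = 0.11111.
Null standard error: √(0.25·0.75/45) = √0.004166667 = 0.064550.
z = (p̂ − p₀)/SE = (5/45 − 0.25)/0.064550 ≈ -2.1517.
From the standard normal, 2·P(Z ≥ |z|) = 0.031.

p-value = 0.031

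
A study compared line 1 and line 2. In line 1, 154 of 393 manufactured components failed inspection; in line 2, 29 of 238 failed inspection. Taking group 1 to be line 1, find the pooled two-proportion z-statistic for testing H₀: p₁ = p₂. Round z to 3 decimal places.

p̂₁ = 154/393 = 0.39186, p̂₂ = 29/238 = 0.12185.
Pooling: p̂ = 183/631 = 0.29002.
Pooled SE = √[0.2059067·0.00674621] ≈ 0.037270.
z = 0.27001/0.037270 = 7.245.

z = 7.245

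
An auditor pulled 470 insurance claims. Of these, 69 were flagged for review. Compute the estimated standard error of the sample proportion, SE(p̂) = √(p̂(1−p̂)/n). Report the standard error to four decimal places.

With x = 69 successes in n = 470, p̂ = 0.14681.
p̂(1−p̂) = 0.125257.
SE = √(0.125257/470) = 0.0163.

SE = 0.0163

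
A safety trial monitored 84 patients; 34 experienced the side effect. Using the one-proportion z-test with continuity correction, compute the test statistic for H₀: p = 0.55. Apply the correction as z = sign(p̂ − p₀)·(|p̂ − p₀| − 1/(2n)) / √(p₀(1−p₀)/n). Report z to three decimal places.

z = -2.566

Sample proportion p̂ = 34/84 = 0.40476. p̂ − p₀ = -0.145238.
1/(2n) = 0.005952.
Corrected numerator: |-0.145238| − 0.005952 = 0.139286.
Null standard error: √(0.55·0.45/84) = √0.002946429 = 0.054281.
z = −0.139286/0.054281 = -2.566.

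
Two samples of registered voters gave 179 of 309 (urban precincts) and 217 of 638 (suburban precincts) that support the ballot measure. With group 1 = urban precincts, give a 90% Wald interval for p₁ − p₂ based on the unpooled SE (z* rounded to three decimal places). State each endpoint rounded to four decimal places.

(0.1836, 0.2947)

p̂₁ = 179/309 = 0.57929, p̂₂ = 217/638 = 0.34013; p̂₁ − p̂₂ = 0.23916.
Unpooled SE = √(p̂₁(1−p̂₁)/n₁ + p̂₂(1−p̂₂)/n₂) = √(0.000788717 + 0.000351787) = 0.033771.
The 90% critical value is z* = 1.645. Margin of error = 0.05555.
So the interval runs from 0.1836 to 0.2947.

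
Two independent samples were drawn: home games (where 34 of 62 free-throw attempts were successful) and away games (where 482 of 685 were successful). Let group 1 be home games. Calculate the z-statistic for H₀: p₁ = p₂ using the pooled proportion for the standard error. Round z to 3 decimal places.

p̂₁ = 34/62 = 0.54839, p̂₂ = 482/685 = 0.70365.
Pooled p̂ = (34+482)/(62+685) = 516/747 = 0.69076.
Pooled SE = √[0.2136095·0.01758889] ≈ 0.061296.
z = (p̂₁ − p̂₂)/SE = (0.54839 − 0.70365)/0.061296 = -0.15526/0.061296 = -2.533.

z = -2.533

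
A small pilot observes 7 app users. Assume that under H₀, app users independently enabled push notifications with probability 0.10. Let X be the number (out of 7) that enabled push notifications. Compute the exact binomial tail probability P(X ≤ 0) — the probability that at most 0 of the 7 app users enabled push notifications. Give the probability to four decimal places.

X ~ Binomial(n=7, p=0.10).
P(X ≤ 0) = C(7,0)·0.10^0·0.90^7.
= 0.478297 = 0.4783.

P = 0.4783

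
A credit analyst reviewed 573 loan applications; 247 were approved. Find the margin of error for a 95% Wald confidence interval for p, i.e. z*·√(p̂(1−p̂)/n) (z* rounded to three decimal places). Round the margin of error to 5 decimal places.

ME = 0.04055

Sample proportion p̂ = 247/573 = 0.43106.
SE(p̂) = √(0.43106·0.56894/573) = 0.020688.
For 95% confidence, z* = 1.960.
So ME = 0.04055.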